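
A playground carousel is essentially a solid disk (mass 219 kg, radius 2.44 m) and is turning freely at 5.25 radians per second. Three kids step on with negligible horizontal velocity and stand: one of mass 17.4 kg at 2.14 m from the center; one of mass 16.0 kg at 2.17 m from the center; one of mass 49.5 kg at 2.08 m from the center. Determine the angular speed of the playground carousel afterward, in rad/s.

No external torque acts about the center; L_before = L_after.
I_p = ½(219)(2.44)² = 651.9 kg·m².
Added inertia Σmr² = (17.4)(2.14)² + (16.0)(2.17)² + (49.5)(2.08)² = 369.2 kg·m²; I_f = 651.9 + 369.2 = 1021 kg·m².
ω_f = I_p ω_i / I_f = (651.9)(5.25) / 1021 = 3.352 rad/s.

ω_f ≈ 3.35 rad/s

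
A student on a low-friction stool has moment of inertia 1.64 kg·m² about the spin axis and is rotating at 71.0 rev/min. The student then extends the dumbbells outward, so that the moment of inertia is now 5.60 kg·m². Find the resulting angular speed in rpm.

Angular momentum about the spin axis is conserved since the torque about it is zero.
ω₂ = I₁ω₁ / I₂ = (1.640)(71.0 rpm) / (5.600) = 20.79 rpm.

ω₂ ≈ 20.8 rpm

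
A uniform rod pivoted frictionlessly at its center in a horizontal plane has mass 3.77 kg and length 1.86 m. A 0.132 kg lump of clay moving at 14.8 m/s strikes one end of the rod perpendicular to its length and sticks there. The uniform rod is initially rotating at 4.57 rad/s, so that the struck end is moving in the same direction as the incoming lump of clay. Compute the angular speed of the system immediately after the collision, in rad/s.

About the pivot the impulsive forces during the collision are internal, so angular momentum about that axis is conserved.
I_p = (1/12)(3.77)(1.86)² = 1.087 kg·m². Taking the sense of the lump of clay's angular momentum as positive, L_{lump} = m v R = (0.132)(14.8)(1.86/2) = 1.817 kg·m²/s.
L_i = +I_p ω_p + m v R = +(1.087)(4.57) + 1.817 = 6.784 kg·m²/s.
After sticking, I_f = I_p + m R² = 1.087 + (0.132)(1.86/2)² = 1.201 kg·m².
ω_f = L_i / I_f = 6.784 / 1.201 = 5.648 rad/s.

|ω_f| ≈ 5.65 rad/s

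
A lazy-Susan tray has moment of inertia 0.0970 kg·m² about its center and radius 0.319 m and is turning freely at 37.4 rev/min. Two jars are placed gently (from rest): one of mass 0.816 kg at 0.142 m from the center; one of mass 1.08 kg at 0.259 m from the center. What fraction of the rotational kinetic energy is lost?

fraction ≈ 0.478

The added mass arrives with no angular momentum about the center, and any external torque about the center is negligible, so the system's angular momentum is conserved.
Added inertia Σmr² = (0.816)(0.142)² + (1.08)(0.259)² = 0.08890 kg·m²; I_f = 0.09700 + 0.08890 = 0.1859 kg·m².
ω_f = I_p ω_i / I_f = (0.09700)(37.4) / 0.1859 = 19.51 rpm.
KE_i = ½(0.09700)(3.917 rad/s)² = 0.7439 J; KE_f = ½(0.1859)(2.044)² = 0.3882 J.
Fraction lost = 0.4782.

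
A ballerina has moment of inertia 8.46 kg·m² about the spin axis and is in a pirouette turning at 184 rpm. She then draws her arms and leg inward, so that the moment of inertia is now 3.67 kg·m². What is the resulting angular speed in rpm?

With no external torque about the axis, L is conserved: I₁ω₁ = I₂ω₂.
ω₂ = I₁ω₁ / I₂ = (8.460)(184 rpm) / (3.670) = 424.2 rpm.

ω₂ ≈ 424 rpm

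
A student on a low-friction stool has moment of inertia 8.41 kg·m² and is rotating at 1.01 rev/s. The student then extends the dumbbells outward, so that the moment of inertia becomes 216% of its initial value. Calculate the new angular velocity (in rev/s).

No external torque acts about the spin axis, so angular momentum is conserved.
I₂ = 2.16 × 8.41 = 18.17 kg·m².
ω₂ = I₁ω₁ / I₂ = (8.410)(1.01 rev/s) / (18.17) = 0.4676 rev/s.

ω₂ ≈ 0.468 rev/s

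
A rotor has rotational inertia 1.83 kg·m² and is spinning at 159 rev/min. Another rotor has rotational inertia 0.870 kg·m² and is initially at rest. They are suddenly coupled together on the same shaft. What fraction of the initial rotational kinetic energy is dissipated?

No external torque acts about the common axis, so total angular momentum is conserved.
Taking A's sense as positive: L = (1.830)(159) = 291.0 kg·m²·rpm.
Combined I = 1.830 + 0.8700 = 2.700 kg·m².
ω_f = L / I = 291.0 / 2.700 = 107.8 rpm.
KE_i = ½ΣIω² = 253.7 J; KE_f = ½(2.700)(11.29)² = 171.9 J.
Fraction dissipated = (KE_i − KE_f)/KE_i = 0.3222.

fraction ≈ 0.322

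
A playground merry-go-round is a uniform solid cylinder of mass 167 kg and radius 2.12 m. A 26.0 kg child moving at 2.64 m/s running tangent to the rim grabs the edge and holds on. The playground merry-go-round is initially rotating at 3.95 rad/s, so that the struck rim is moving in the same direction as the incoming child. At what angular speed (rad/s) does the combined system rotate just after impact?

About the axle the impulsive forces during the collision are internal, so angular momentum about that axis is conserved.
I_p = ½(167)(2.12)² = 375.3 kg·m². Taking the sense of the child's angular momentum as positive, L_{child} = m v R = (26.0)(2.64)(2.12) = 145.5 kg·m²/s.
L_i = +I_p ω_p + m v R = +(375.3)(3.95) + 145.5 = 1628 kg·m²/s.
After sticking, I_f = I_p + m R² = 375.3 + (26.0)(2.12)² = 492.1 kg·m².
ω_f = L_i / I_f = 1628 / 492.1 = 3.308 rad/s.

|ω_f| ≈ 3.31 rad/s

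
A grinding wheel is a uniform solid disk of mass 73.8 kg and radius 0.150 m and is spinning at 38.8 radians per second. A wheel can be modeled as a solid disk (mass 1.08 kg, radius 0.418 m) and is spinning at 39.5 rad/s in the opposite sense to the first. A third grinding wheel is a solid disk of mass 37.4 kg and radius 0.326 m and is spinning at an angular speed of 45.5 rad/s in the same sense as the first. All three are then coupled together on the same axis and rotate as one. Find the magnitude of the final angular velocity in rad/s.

|ω_f| ≈ 40.8 rad/s

The coupling torques are internal; angular momentum about the shared axis is conserved.
Moments of inertia: I_A = ½(73.8)(0.150)² = 0.8302 kg·m²; I_B = ½(1.08)(0.418)² = 0.09435 kg·m²; I_C = ½(37.4)(0.326)² = 1.987 kg·m².
Taking A's sense as positive: L = (0.8302)(38.8) − (0.09435)(39.5) + (1.987)(45.5) = 118.9 kg·m²·rad/s.
Combined I = 0.8302 + 0.09435 + 1.987 = 2.912 kg·m².
ω_f = L / I = 118.9 / 2.912 = 40.84 rad/s.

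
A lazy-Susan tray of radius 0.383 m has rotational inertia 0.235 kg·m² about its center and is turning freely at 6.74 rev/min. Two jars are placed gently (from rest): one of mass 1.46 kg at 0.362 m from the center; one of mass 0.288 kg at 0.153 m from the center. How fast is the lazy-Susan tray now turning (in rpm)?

No external torque acts about the center; L_before = L_after.
Added inertia Σmr² = (1.46)(0.362)² + (0.288)(0.153)² = 0.1981 kg·m²; I_f = 0.2350 + 0.1981 = 0.4331 kg·m².
ω_f = I_p ω_i / I_f = (0.2350)(6.74) / 0.4331 = 3.657 rpm.

ω_f ≈ 3.66 rpm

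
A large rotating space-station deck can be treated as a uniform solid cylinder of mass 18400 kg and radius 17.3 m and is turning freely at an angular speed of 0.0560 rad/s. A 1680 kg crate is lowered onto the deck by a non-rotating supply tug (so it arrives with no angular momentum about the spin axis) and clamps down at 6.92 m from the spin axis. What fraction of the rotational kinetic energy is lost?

fraction ≈ 0.0284

The added mass arrives with no angular momentum about the spin axis, and any external torque about the spin axis is negligible, so the system's angular momentum is conserved.
I_p = ½(18400)(17.3)² = 2.753e+06 kg·m².
Added inertia Σmr² = (1680)(6.92)² = 80450 kg·m²; I_f = 2.753e+06 + 80450 = 2.834e+06 kg·m².
ω_f = I_p ω_i / I_f = (2.753e+06)(0.0560) / 2.834e+06 = 0.05441 rad/s.
KE_i = ½(2.753e+06)(0.05600 rad/s)² = 4317 J; KE_f = ½(2.834e+06)(0.05441)² = 4195 J.
Fraction lost = 0.02839.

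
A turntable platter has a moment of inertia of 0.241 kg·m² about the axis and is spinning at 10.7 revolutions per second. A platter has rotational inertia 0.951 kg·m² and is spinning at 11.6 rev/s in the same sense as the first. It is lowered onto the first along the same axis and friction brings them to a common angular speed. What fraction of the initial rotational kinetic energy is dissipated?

No external torque acts about the common axis, so total angular momentum is conserved.
Taking A's sense as positive: L = (0.2410)(10.7) + (0.9510)(11.6) = 13.61 kg·m²·rev/s.
Combined I = 0.2410 + 0.9510 = 1.192 kg·m².
ω_f = L / I = 13.61 / 1.192 = 11.42 rev/s.
KE_i = ½ΣIω² = 3071 J; KE_f = ½(1.192)(71.74)² = 3068 J.
Fraction dissipated = (KE_i − KE_f)/KE_i = 0.001001.

fraction ≈ 0.00100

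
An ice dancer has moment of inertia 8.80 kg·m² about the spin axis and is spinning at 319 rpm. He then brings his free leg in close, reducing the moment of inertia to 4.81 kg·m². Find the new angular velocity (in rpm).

ω₂ ≈ 584 rpm

Angular momentum about the spin axis is conserved since the torque about it is zero.
ω₂ = I₁ω₁ / I₂ = (8.800)(319 rpm) / (4.810) = 583.6 rpm.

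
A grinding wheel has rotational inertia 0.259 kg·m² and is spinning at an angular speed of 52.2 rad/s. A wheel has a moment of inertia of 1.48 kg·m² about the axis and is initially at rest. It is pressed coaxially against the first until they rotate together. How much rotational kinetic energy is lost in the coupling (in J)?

No external torque acts about the common axis, so total angular momentum is conserved.
Taking A's sense as positive: L = (0.2590)(52.2) = 13.52 kg·m²·rad/s.
Combined I = 0.2590 + 1.480 = 1.739 kg·m².
ω_f = L / I = 13.52 / 1.739 = 7.774 rad/s.
KE_i = ½ΣIω² = 352.9 J; KE_f = ½(1.739)(7.774)² = 52.55 J.

ΔKE lost ≈ 300 J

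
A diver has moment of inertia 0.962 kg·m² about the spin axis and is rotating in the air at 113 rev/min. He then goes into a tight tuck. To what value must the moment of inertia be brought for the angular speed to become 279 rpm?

I₂ ≈ 0.390 kg·m²

With no external torque about the axis, L is conserved: I₁ω₁ = I₂ω₂.
I₂ = I₁ω₁ / ω₂ = (0.962)(113) / (279) = 0.3896 kg·m².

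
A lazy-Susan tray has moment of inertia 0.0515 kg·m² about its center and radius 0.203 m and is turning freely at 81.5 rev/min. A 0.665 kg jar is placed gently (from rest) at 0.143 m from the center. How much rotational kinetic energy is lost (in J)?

No external torque acts about the center; L_before = L_after.
Added inertia Σmr² = (0.665)(0.143)² = 0.01360 kg·m²; I_f = 0.05150 + 0.01360 = 0.06510 kg·m².
ω_f = I_p ω_i / I_f = (0.05150)(81.5) / 0.06510 = 64.48 rpm.
KE_i = ½(0.05150)(8.535 rad/s)² = 1.876 J; KE_f = ½(0.06510)(6.752)² = 1.484 J.

energy lost ≈ 0.392 J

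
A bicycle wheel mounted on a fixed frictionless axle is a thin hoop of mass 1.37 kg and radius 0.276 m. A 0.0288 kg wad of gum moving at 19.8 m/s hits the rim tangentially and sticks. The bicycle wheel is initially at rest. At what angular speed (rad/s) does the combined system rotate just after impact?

About the axle the impulsive forces during the collision are internal, so angular momentum about that axis is conserved.
I_p = (1.37)(0.276)² = 0.1044 kg·m². Taking the sense of the wad of gum's angular momentum as positive, L_{wad} = m v R = (0.0288)(19.8)(0.276) = 0.1574 kg·m²/s.
L_i = 0 + 0.1574 = 0.1574 kg·m²/s.
After sticking, I_f = I_p + m R² = 0.1044 + (0.0288)(0.276)² = 0.1066 kg·m².
ω_f = L_i / I_f = 0.1574 / 0.1066 = 1.477 rad/s.

|ω_f| ≈ 1.48 rad/s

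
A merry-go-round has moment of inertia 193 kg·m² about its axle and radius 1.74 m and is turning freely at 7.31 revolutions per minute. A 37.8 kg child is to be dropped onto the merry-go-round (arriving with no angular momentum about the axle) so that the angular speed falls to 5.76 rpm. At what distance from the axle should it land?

The added mass arrives with no angular momentum about the axle, and any external torque about the axle is negligible, so the system's angular momentum is conserved.
I_p ω_i = (I_p + m r²) ω_f ⇒ m r² = I_p(ω_i/ω_f − 1) = 193.0(7.31/5.76 − 1) = 51.94 kg·m².
r = √(51.94/37.8) = 1.172 m.

r ≈ 1.17 m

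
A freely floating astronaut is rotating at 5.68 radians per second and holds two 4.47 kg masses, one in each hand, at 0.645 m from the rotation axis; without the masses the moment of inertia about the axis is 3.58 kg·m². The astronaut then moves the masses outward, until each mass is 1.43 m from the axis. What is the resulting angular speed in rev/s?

ω₂ ≈ 0.302 rev/s

With no external torque about the axis, L is conserved: I₁ω₁ = I₂ω₂.
I₁ = 3.58 + 2(4.47)(0.645)² = 7.299 kg·m²; I₂ = 3.58 + 2(4.47)(1.43)² = 21.86 kg·m².
ω₂ = I₁ω₁ / I₂ = (7.299)(5.68 rad/s) / (21.86) = 1.896 rad/s = 0.3018 rev/s.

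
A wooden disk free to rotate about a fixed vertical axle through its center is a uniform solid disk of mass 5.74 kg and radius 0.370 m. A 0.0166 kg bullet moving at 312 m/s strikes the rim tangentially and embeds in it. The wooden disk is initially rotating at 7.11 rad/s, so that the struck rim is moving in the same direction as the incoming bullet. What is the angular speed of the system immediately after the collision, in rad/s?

The axle reaction passes through the axle and exerts no torque about it; angular momentum about the axle is conserved through the impact.
I_p = ½(5.74)(0.370)² = 0.3929 kg·m². Taking the sense of the bullet's angular momentum as positive, L_{bullet} = m v R = (0.0166)(312)(0.370) = 1.916 kg·m²/s.
L_i = +I_p ω_p + m v R = +(0.3929)(7.11) + 1.916 = 4.710 kg·m²/s.
After sticking, I_f = I_p + m R² = 0.3929 + (0.0166)(0.370)² = 0.3952 kg·m².
ω_f = L_i / I_f = 4.710 / 0.3952 = 11.92 rad/s.

|ω_f| ≈ 11.9 rad/s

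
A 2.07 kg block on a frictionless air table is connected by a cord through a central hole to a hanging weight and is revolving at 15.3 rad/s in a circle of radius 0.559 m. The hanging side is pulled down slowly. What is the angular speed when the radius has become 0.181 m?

ω₂ ≈ 146 rad/s

The constraining force is radial, so m r² ω about the center is conserved.
ω₂ = ω₁ (r₁/r₂)² = (15.3)(0.559/0.181)² = 145.9 rad/s.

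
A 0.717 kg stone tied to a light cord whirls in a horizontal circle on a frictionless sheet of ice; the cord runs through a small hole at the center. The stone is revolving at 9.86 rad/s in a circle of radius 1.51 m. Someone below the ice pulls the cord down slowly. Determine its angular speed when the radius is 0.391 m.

ω₂ ≈ 147 rad/s

The constraining force is radial, so m r² ω about the center is conserved.
ω₂ = ω₁ (r₁/r₂)² = (9.86)(1.51/0.391)² = 147.1 rad/s.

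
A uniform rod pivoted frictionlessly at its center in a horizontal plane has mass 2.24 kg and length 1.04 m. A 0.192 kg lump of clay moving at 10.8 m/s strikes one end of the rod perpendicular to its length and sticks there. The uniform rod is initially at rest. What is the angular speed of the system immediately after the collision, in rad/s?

The axle reaction passes through the pivot and exerts no torque about it; angular momentum about the pivot is conserved through the impact.
I_p = (1/12)(2.24)(1.04)² = 0.2019 kg·m². Taking the sense of the lump of clay's angular momentum as positive, L_{lump} = m v R = (0.192)(10.8)(1.04/2) = 1.078 kg·m²/s.
L_i = 0 + 1.078 = 1.078 kg·m²/s.
After sticking, I_f = I_p + m R² = 0.2019 + (0.192)(1.04/2)² = 0.2538 kg·m².
ω_f = L_i / I_f = 1.078 / 0.2538 = 4.248 rad/s.

|ω_f| ≈ 4.25 rad/s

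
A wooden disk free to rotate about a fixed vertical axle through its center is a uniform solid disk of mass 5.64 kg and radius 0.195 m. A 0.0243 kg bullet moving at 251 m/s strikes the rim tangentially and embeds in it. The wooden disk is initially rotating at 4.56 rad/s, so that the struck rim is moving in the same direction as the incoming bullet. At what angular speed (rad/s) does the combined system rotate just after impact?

About the axle the impulsive forces during the collision are internal, so angular momentum about that axis is conserved.
I_p = ½(5.64)(0.195)² = 0.1072 kg·m². Taking the sense of the bullet's angular momentum as positive, L_{bullet} = m v R = (0.0243)(251)(0.195) = 1.189 kg·m²/s.
L_i = +I_p ω_p + m v R = +(0.1072)(4.56) + 1.189 = 1.678 kg·m²/s.
After sticking, I_f = I_p + m R² = 0.1072 + (0.0243)(0.195)² = 0.1082 kg·m².
ω_f = L_i / I_f = 1.678 / 0.1082 = 15.52 rad/s.

|ω_f| ≈ 15.5 rad/s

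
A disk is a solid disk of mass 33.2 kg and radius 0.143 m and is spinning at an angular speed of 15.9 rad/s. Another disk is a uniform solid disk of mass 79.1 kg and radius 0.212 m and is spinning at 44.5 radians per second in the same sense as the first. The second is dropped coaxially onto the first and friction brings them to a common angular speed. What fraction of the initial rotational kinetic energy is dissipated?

No external torque acts about the common axis, so total angular momentum is conserved.
Moments of inertia: I_A = ½(33.2)(0.143)² = 0.3395 kg·m²; I_B = ½(79.1)(0.212)² = 1.778 kg·m².
Taking A's sense as positive: L = (0.3395)(15.9) + (1.778)(44.5) = 84.50 kg·m²·rad/s.
Combined I = 0.3395 + 1.778 = 2.117 kg·m².
ω_f = L / I = 84.50 / 2.117 = 39.91 rad/s.
KE_i = ½ΣIω² = 1803 J; KE_f = ½(2.117)(39.91)² = 1686 J.
Fraction dissipated = (KE_i − KE_f)/KE_i = 0.06466.

fraction ≈ 0.0647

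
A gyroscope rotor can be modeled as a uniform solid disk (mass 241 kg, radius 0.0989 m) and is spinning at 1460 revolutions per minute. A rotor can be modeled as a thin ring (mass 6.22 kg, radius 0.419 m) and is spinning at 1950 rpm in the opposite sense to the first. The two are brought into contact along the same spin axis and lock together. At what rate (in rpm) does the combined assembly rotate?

|ω_f| ≈ 180 rpm

No external torque acts about the common axis, so total angular momentum is conserved.
Moments of inertia: I_A = ½(241)(0.0989)² = 1.179 kg·m²; I_B = (6.22)(0.419)² = 1.092 kg·m².
Taking A's sense as positive: L = (1.179)(1460) − (1.092)(1950) = -408.6 kg·m²·rpm.
Combined I = 1.179 + 1.092 = 2.271 kg·m².
ω_f = L / I = -408.6 / 2.271 = -179.9 rpm.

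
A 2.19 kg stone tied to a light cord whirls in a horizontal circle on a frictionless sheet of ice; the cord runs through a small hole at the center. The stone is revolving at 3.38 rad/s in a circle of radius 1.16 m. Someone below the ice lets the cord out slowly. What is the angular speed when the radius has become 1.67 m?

The constraining force is radial, so m r² ω about the center is conserved.
ω₂ = ω₁ (r₁/r₂)² = (3.38)(1.16/1.67)² = 1.631 rad/s.

ω₂ ≈ 1.63 rad/s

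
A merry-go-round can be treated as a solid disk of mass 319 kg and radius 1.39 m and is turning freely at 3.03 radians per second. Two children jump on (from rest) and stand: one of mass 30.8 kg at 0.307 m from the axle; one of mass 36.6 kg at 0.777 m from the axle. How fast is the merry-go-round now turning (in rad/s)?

The added mass arrives with no angular momentum about the axle, and any external torque about the axle is negligible, so the system's angular momentum is conserved.
I_p = ½(319)(1.39)² = 308.2 kg·m².
Added inertia Σmr² = (30.8)(0.307)² + (36.6)(0.777)² = 25.00 kg·m²; I_f = 308.2 + 25.00 = 333.2 kg·m².
ω_f = I_p ω_i / I_f = (308.2)(3.03) / 333.2 = 2.803 rad/s.

ω_f ≈ 2.80 rad/s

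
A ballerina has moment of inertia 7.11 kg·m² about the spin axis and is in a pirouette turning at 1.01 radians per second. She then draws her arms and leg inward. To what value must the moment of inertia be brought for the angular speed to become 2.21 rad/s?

Angular momentum about the spin axis is conserved since the torque about it is zero.
I₂ = I₁ω₁ / ω₂ = (7.11)(1.01) / (2.21) = 3.249 kg·m².

I₂ ≈ 3.25 kg·m²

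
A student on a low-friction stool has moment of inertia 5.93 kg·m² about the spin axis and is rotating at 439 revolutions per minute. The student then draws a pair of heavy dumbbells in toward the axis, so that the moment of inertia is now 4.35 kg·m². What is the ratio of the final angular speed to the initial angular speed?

Angular momentum about the spin axis is conserved since the torque about it is zero.
ω₂/ω₁ = I₁/I₂ = 5.930 / 4.350 = 1.363.

ω₂/ω₁ ≈ 1.36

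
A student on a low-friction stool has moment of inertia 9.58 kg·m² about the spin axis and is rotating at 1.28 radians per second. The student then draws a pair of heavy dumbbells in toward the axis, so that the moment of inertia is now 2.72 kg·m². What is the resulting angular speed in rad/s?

ω₂ ≈ 4.51 rad/s

No external torque acts about the spin axis, so angular momentum is conserved.
ω₂ = I₁ω₁ / I₂ = (9.580)(1.28 rad/s) / (2.720) = 4.508 rad/s.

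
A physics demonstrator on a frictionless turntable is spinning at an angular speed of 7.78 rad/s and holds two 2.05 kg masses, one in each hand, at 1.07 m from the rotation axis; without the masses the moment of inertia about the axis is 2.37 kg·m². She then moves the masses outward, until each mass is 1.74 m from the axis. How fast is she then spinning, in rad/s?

No external torque acts about the spin axis, so angular momentum is conserved.
I₁ = 2.37 + 2(2.05)(1.07)² = 7.064 kg·m²; I₂ = 2.37 + 2(2.05)(1.74)² = 14.78 kg·m².
ω₂ = I₁ω₁ / I₂ = (7.064)(7.78 rad/s) / (14.78) = 3.718 rad/s.

ω₂ ≈ 3.72 rad/s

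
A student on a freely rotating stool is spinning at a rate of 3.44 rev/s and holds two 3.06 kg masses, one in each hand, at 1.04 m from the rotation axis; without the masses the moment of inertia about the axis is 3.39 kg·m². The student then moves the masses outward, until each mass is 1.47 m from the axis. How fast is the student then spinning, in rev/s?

ω₂ ≈ 2.07 rev/s

No external torque acts about the spin axis, so angular momentum is conserved.
I₁ = 3.39 + 2(3.06)(1.04)² = 10.01 kg·m²; I₂ = 3.39 + 2(3.06)(1.47)² = 16.61 kg·m².
ω₂ = I₁ω₁ / I₂ = (10.01)(3.44 rev/s) / (16.61) = 2.072 rev/s.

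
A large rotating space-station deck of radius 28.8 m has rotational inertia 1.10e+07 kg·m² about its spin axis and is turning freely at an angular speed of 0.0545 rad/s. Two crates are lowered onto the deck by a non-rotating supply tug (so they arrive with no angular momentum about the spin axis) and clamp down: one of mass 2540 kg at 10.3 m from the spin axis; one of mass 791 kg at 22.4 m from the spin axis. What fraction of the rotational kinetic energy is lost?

The added mass arrives with no angular momentum about the spin axis, and any external torque about the spin axis is negligible, so the system's angular momentum is conserved.
Added inertia Σmr² = (2540)(10.3)² + (791)(22.4)² = 6.664e+05 kg·m²; I_f = 1.100e+07 + 6.664e+05 = 1.167e+07 kg·m².
ω_f = I_p ω_i / I_f = (1.100e+07)(0.0545) / 1.167e+07 = 0.05139 rad/s.
KE_i = ½(1.100e+07)(0.05450 rad/s)² = 16340 J; KE_f = ½(1.167e+07)(0.05139)² = 15400 J.
Fraction lost = 0.05712.

fraction ≈ 0.0571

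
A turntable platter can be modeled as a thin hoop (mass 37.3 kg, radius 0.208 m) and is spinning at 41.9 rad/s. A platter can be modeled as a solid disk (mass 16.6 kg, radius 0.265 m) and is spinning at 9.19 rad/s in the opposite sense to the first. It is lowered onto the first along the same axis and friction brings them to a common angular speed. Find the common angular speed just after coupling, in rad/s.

The coupling torques are internal; angular momentum about the shared axis is conserved.
Moments of inertia: I_A = (37.3)(0.208)² = 1.614 kg·m²; I_B = ½(16.6)(0.265)² = 0.5829 kg·m².
Taking A's sense as positive: L = (1.614)(41.9) − (0.5829)(9.19) = 62.26 kg·m²·rad/s.
Combined I = 1.614 + 0.5829 = 2.197 kg·m².
ω_f = L / I = 62.26 / 2.197 = 28.34 rad/s.

|ω_f| ≈ 28.3 rad/s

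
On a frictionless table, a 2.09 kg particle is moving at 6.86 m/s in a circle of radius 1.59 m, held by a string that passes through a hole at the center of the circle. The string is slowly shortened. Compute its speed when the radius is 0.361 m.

The only horizontal force on the mass is along the cord (radial), so it exerts no torque about the hole and angular momentum m v r is conserved.
v₂ = v₁ r₁ / r₂ = (6.86)(1.59) / (0.361) = 30.21 m/s.

v₂ ≈ 30.2 m/s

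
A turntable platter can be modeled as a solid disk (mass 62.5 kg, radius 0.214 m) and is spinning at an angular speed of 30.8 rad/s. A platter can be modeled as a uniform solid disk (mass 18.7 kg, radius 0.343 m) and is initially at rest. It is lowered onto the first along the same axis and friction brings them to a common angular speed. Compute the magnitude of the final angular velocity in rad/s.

|ω_f| ≈ 17.4 rad/s

The coupling torques are internal; angular momentum about the shared axis is conserved.
Moments of inertia: I_A = ½(62.5)(0.214)² = 1.431 kg·m²; I_B = ½(18.7)(0.343)² = 1.100 kg·m².
Taking A's sense as positive: L = (1.431)(30.8) = 44.08 kg·m²·rad/s.
Combined I = 1.431 + 1.100 = 2.531 kg·m².
ω_f = L / I = 44.08 / 2.531 = 17.41 rad/s.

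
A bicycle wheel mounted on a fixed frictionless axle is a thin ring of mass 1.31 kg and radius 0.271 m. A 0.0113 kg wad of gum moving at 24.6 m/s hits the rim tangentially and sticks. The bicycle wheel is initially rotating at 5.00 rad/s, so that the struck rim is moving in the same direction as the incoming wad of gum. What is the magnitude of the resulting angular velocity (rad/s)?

|ω_f| ≈ 5.73 rad/s

About the axle the impulsive forces during the collision are internal, so angular momentum about that axis is conserved.
I_p = (1.31)(0.271)² = 0.09621 kg·m². Taking the sense of the wad of gum's angular momentum as positive, L_{wad} = m v R = (0.0113)(24.6)(0.271) = 0.07533 kg·m²/s.
L_i = +I_p ω_p + m v R = +(0.09621)(5.00) + 0.07533 = 0.5564 kg·m²/s.
After sticking, I_f = I_p + m R² = 0.09621 + (0.0113)(0.271)² = 0.09704 kg·m².
ω_f = L_i / I_f = 0.5564 / 0.09704 = 5.734 rad/s.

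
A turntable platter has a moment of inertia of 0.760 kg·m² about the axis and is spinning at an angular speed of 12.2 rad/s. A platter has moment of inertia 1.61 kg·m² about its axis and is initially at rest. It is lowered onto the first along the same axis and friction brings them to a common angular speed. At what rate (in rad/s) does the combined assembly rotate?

The coupling torques are internal; angular momentum about the shared axis is conserved.
Taking A's sense as positive: L = (0.7600)(12.2) = 9.272 kg·m²·rad/s.
Combined I = 0.7600 + 1.610 = 2.370 kg·m².
ω_f = L / I = 9.272 / 2.370 = 3.912 rad/s.

|ω_f| ≈ 3.91 rad/s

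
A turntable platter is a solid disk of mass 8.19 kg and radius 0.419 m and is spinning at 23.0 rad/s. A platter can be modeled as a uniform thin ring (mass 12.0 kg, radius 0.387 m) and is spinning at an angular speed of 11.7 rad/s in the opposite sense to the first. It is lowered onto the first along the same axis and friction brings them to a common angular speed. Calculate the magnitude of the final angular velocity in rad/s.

|ω_f| ≈ 1.79 rad/s

No external torque acts about the common axis, so total angular momentum is conserved.
Moments of inertia: I_A = ½(8.19)(0.419)² = 0.7189 kg·m²; I_B = (12.0)(0.387)² = 1.797 kg·m².
Taking A's sense as positive: L = (0.7189)(23.0) − (1.797)(11.7) = -4.492 kg·m²·rad/s.
Combined I = 0.7189 + 1.797 = 2.516 kg·m².
ω_f = L / I = -4.492 / 2.516 = -1.785 rad/s.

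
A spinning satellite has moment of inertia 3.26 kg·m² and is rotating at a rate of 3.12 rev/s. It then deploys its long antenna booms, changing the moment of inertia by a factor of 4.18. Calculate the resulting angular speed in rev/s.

No external torque acts about the spin axis, so angular momentum is conserved.
I₂ = 4.18 × 3.26 = 13.63 kg·m².
ω₂ = I₁ω₁ / I₂ = (3.260)(3.12 rev/s) / (13.63) = 0.7464 rev/s.

ω₂ ≈ 0.746 rev/s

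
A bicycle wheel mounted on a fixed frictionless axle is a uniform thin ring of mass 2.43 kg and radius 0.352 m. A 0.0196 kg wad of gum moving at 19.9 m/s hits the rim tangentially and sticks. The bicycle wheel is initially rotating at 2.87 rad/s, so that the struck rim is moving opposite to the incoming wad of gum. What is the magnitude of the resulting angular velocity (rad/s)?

The axle reaction passes through the axle and exerts no torque about it; angular momentum about the axle is conserved through the impact.
I_p = (2.43)(0.352)² = 0.3011 kg·m². Taking the sense of the wad of gum's angular momentum as positive, L_{wad} = m v R = (0.0196)(19.9)(0.352) = 0.1373 kg·m²/s.
L_i = −I_p ω_p + m v R = −(0.3011)(2.87) + 0.1373 = -0.7268 kg·m²/s.
After sticking, I_f = I_p + m R² = 0.3011 + (0.0196)(0.352)² = 0.3035 kg·m².
ω_f = L_i / I_f = -0.7268 / 0.3035 = -2.395 rad/s.

|ω_f| ≈ 2.39 rad/s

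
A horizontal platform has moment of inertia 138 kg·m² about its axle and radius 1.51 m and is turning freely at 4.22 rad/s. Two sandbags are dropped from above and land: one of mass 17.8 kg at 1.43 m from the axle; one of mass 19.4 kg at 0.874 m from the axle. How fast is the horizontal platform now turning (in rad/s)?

ω_f ≈ 3.08 rad/s

The added mass arrives with no angular momentum about the axle, and any external torque about the axle is negligible, so the system's angular momentum is conserved.
Added inertia Σmr² = (17.8)(1.43)² + (19.4)(0.874)² = 51.22 kg·m²; I_f = 138.0 + 51.22 = 189.2 kg·m².
ω_f = I_p ω_i / I_f = (138.0)(4.22) / 189.2 = 3.078 rad/s.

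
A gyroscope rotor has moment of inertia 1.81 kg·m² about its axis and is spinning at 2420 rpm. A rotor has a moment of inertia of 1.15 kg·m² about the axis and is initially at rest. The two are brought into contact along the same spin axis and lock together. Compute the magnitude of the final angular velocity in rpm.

|ω_f| ≈ 1480 rpm

No external torque acts about the common axis, so total angular momentum is conserved.
Taking A's sense as positive: L = (1.810)(2420) = 4380 kg·m²·rpm.
Combined I = 1.810 + 1.150 = 2.960 kg·m².
ω_f = L / I = 4380 / 2.960 = 1480 rpm.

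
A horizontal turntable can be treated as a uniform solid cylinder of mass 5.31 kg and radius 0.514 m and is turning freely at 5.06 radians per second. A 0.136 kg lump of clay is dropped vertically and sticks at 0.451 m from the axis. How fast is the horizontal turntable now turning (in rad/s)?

ω_f ≈ 4.87 rad/s

The added mass arrives with no angular momentum about the axis, and any external torque about the axis is negligible, so the system's angular momentum is conserved.
I_p = ½(5.31)(0.514)² = 0.7014 kg·m².
Added inertia Σmr² = (0.136)(0.451)² = 0.02766 kg·m²; I_f = 0.7014 + 0.02766 = 0.7291 kg·m².
ω_f = I_p ω_i / I_f = (0.7014)(5.06) / 0.7291 = 4.868 rad/s.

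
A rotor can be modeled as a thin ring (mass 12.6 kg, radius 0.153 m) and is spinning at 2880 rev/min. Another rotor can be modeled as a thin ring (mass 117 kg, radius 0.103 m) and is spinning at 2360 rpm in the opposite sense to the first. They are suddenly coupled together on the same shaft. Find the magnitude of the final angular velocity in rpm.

The coupling torques are internal; angular momentum about the shared axis is conserved.
Moments of inertia: I_A = (12.6)(0.153)² = 0.2950 kg·m²; I_B = (117)(0.103)² = 1.241 kg·m².
Taking A's sense as positive: L = (0.2950)(2880) − (1.241)(2360) = -2080 kg·m²·rpm.
Combined I = 0.2950 + 1.241 = 1.536 kg·m².
ω_f = L / I = -2080 / 1.536 = -1354 rpm.

|ω_f| ≈ 1350 rpm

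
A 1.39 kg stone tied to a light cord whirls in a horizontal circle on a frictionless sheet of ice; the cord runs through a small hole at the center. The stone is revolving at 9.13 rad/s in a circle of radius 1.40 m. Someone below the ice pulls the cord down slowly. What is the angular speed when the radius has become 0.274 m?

The constraining force is radial, so m r² ω about the center is conserved.
ω₂ = ω₁ (r₁/r₂)² = (9.13)(1.40/0.274)² = 238.4 rad/s.

ω₂ ≈ 238 rad/s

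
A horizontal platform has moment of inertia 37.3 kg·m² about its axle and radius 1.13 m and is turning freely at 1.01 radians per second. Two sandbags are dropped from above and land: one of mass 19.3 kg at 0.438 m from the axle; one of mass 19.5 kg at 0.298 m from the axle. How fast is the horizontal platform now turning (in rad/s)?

ω_f ≈ 0.882 rad/s

The added mass arrives with no angular momentum about the axle, and any external torque about the axle is negligible, so the system's angular momentum is conserved.
Added inertia Σmr² = (19.3)(0.438)² + (19.5)(0.298)² = 5.434 kg·m²; I_f = 37.30 + 5.434 = 42.73 kg·m².
ω_f = I_p ω_i / I_f = (37.30)(1.01) / 42.73 = 0.8816 rad/s.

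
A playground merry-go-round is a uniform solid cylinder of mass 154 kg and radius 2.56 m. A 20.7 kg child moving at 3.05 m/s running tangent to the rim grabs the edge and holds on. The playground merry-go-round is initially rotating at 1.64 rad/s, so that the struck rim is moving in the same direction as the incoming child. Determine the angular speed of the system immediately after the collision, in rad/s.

|ω_f| ≈ 1.54 rad/s

About the axle the impulsive forces during the collision are internal, so angular momentum about that axis is conserved.
I_p = ½(154)(2.56)² = 504.6 kg·m². Taking the sense of the child's angular momentum as positive, L_{child} = m v R = (20.7)(3.05)(2.56) = 161.6 kg·m²/s.
L_i = +I_p ω_p + m v R = +(504.6)(1.64) + 161.6 = 989.2 kg·m²/s.
After sticking, I_f = I_p + m R² = 504.6 + (20.7)(2.56)² = 640.3 kg·m².
ω_f = L_i / I_f = 989.2 / 640.3 = 1.545 rad/s.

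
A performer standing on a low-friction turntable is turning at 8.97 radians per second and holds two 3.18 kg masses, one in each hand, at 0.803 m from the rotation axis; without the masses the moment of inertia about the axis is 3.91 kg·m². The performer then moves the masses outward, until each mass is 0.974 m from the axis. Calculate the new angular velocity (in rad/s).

ω₂ ≈ 7.23 rad/s

No external torque acts about the spin axis, so angular momentum is conserved.
I₁ = 3.91 + 2(3.18)(0.803)² = 8.011 kg·m²; I₂ = 3.91 + 2(3.18)(0.974)² = 9.944 kg·m².
ω₂ = I₁ω₁ / I₂ = (8.011)(8.97 rad/s) / (9.944) = 7.227 rad/s.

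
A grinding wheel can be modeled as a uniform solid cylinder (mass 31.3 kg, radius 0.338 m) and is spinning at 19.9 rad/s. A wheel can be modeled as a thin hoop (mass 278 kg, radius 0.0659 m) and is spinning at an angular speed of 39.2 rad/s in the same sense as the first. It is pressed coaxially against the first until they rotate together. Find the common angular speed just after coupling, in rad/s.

|ω_f| ≈ 27.7 rad/s

The coupling torques are internal; angular momentum about the shared axis is conserved.
Moments of inertia: I_A = ½(31.3)(0.338)² = 1.788 kg·m²; I_B = (278)(0.0659)² = 1.207 kg·m².
Taking A's sense as positive: L = (1.788)(19.9) + (1.207)(39.2) = 82.91 kg·m²·rad/s.
Combined I = 1.788 + 1.207 = 2.995 kg·m².
ω_f = L / I = 82.91 / 2.995 = 27.68 rad/s.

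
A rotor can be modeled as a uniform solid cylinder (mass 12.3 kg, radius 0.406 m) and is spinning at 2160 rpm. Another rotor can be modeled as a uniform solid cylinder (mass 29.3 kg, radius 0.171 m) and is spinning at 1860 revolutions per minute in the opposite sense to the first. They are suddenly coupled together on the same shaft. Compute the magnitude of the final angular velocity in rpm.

|ω_f| ≈ 966 rpm

The coupling torques are internal; angular momentum about the shared axis is conserved.
Moments of inertia: I_A = ½(12.3)(0.406)² = 1.014 kg·m²; I_B = ½(29.3)(0.171)² = 0.4284 kg·m².
Taking A's sense as positive: L = (1.014)(2160) − (0.4284)(1860) = 1393 kg·m²·rpm.
Combined I = 1.014 + 0.4284 = 1.442 kg·m².
ω_f = L / I = 1393 / 1.442 = 965.9 rpm.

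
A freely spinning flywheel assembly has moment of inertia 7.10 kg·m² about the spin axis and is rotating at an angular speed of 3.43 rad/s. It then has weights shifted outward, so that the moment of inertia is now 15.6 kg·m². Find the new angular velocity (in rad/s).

Angular momentum about the spin axis is conserved since the torque about it is zero.
ω₂ = I₁ω₁ / I₂ = (7.100)(3.43 rad/s) / (15.60) = 1.561 rad/s.

ω₂ ≈ 1.56 rad/s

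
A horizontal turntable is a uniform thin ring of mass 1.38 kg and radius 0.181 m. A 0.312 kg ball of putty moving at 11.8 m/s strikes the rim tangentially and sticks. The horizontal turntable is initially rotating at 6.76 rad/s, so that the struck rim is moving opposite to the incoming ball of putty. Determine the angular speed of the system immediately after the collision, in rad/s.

About the axle the impulsive forces during the collision are internal, so angular momentum about that axis is conserved.
I_p = (1.38)(0.181)² = 0.04521 kg·m². Taking the sense of the ball of putty's angular momentum as positive, L_{ball} = m v R = (0.312)(11.8)(0.181) = 0.6664 kg·m²/s.
L_i = −I_p ω_p + m v R = −(0.04521)(6.76) + 0.6664 = 0.3607 kg·m²/s.
After sticking, I_f = I_p + m R² = 0.04521 + (0.312)(0.181)² = 0.05543 kg·m².
ω_f = L_i / I_f = 0.3607 / 0.05543 = 6.508 rad/s.

|ω_f| ≈ 6.51 rad/s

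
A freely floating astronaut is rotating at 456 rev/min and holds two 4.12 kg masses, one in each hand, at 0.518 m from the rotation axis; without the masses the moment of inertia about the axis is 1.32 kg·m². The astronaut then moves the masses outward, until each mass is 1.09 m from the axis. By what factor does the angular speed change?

No external torque acts about the spin axis, so angular momentum is conserved.
I₁ = 1.32 + 2(4.12)(0.518)² = 3.531 kg·m²; I₂ = 1.32 + 2(4.12)(1.09)² = 11.11 kg·m².
ω₂/ω₁ = I₁/I₂ = 3.531 / 11.11 = 0.3178.

ω₂/ω₁ ≈ 0.318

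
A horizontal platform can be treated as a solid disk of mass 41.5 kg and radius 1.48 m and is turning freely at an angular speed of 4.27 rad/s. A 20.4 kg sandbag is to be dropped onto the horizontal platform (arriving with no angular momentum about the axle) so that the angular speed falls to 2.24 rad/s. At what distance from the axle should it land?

r ≈ 1.42 m

The added mass arrives with no angular momentum about the axle, and any external torque about the axle is negligible, so the system's angular momentum is conserved.
I_p = ½(41.5)(1.48)² = 45.45 kg·m².
I_p ω_i = (I_p + m r²) ω_f ⇒ m r² = I_p(ω_i/ω_f − 1) = 45.45(4.27/2.24 − 1) = 41.19 kg·m².
r = √(41.19/20.4) = 1.421 m.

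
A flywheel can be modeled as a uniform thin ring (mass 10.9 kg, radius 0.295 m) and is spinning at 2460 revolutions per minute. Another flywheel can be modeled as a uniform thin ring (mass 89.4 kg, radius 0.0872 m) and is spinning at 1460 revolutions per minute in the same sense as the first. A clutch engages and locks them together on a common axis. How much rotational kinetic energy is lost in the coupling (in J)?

The coupling torques are internal; angular momentum about the shared axis is conserved.
Moments of inertia: I_A = (10.9)(0.295)² = 0.9486 kg·m²; I_B = (89.4)(0.0872)² = 0.6798 kg·m².
Taking A's sense as positive: L = (0.9486)(2460) + (0.6798)(1460) = 3326 kg·m²·rpm.
Combined I = 0.9486 + 0.6798 = 1.628 kg·m².
ω_f = L / I = 3326 / 1.628 = 2043 rpm.
KE_i = ½ΣIω² = 39420 J; KE_f = ½(1.628)(213.9)² = 37250 J.

ΔKE lost ≈ 2170 J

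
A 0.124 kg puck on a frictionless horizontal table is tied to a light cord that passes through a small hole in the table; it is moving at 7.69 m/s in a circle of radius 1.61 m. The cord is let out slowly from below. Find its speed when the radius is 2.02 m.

The only horizontal force on the mass is along the cord (radial), so it exerts no torque about the hole and angular momentum m v r is conserved.
v₂ = v₁ r₁ / r₂ = (7.69)(1.61) / (2.02) = 6.129 m/s.

v₂ ≈ 6.13 m/s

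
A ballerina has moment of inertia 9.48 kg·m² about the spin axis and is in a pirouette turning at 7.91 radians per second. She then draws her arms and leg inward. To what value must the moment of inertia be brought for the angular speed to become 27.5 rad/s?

With no external torque about the axis, L is conserved: I₁ω₁ = I₂ω₂.
I₂ = I₁ω₁ / ω₂ = (9.48)(7.91) / (27.5) = 2.727 kg·m².

I₂ ≈ 2.73 kg·m²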